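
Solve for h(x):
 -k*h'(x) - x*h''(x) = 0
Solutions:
 h(x) = C1 + x^(1 - re(k))*(C2*sin(log(x)*Abs(im(k))) + C3*cos(log(x)*im(k)))


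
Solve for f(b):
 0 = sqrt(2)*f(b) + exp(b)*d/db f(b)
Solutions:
 f(b) = C1*exp(sqrt(2)*exp(-b))


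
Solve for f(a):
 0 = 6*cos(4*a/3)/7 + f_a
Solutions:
 f(a) = C1 - 9*sin(4*a/3)/14


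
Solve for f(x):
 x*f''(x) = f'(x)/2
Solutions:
 f(x) = C1 + C2*x^(3/2)


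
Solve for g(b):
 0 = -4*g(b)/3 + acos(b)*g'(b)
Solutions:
 g(b) = C1*exp(4*Integral(1/acos(b), b)/3)


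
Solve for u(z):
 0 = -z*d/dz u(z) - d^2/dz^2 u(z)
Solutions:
 u(z) = C1 + C2*erf(sqrt(2)*z/2)


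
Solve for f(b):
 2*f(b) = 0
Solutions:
 f(b) = 0


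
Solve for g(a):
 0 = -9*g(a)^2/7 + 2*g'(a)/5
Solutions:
 g(a) = -14/(C1 + 45*a)


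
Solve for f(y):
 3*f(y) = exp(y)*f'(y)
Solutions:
 f(y) = C1*exp(-3*exp(-y))


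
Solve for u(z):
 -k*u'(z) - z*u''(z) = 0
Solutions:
 u(z) = C1 + z^(1 - re(k))*(C2*sin(log(z)*Abs(im(k))) + C3*cos(log(z)*im(k)))


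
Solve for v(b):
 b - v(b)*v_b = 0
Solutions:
 v(b) = -sqrt(C1 + b^2)
 v(b) = sqrt(C1 + b^2)


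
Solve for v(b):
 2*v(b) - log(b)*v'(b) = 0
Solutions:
 v(b) = C1*exp(2*li(b))


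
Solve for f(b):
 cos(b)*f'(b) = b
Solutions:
 f(b) = C1 + Integral(b/cos(b), b)


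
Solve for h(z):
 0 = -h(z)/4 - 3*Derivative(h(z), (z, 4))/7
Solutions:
 h(z) = (C1*sin(3^(3/4)*7^(1/4)*z/6) + C2*cos(3^(3/4)*7^(1/4)*z/6))*exp(-3^(3/4)*7^(1/4)*z/6) + (C3*sin(3^(3/4)*7^(1/4)*z/6) + C4*cos(3^(3/4)*7^(1/4)*z/6))*exp(3^(3/4)*7^(1/4)*z/6)


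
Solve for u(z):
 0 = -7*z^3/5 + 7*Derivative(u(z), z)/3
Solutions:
 u(z) = C1 + 3*z^4/20


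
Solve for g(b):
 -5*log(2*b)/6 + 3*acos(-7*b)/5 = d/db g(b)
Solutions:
 g(b) = C1 - 5*b*log(b)/6 + 3*b*acos(-7*b)/5 - 5*b*log(2)/6 + 5*b/6 + 3*sqrt(1 - 49*b^2)/35


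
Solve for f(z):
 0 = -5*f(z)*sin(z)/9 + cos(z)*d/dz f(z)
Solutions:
 f(z) = C1/cos(z)^(5/9)


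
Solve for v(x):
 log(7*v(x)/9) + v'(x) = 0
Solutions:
 -Integral(1/(-log(_y) - log(7) + 2*log(3)), (_y, v(x))) = C1 - x


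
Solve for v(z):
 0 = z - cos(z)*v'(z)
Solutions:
 v(z) = C1 + Integral(z/cos(z), z)


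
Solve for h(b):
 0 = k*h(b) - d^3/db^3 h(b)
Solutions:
 h(b) = C1*exp(b*k^(1/3)) + C2*exp(b*k^(1/3)*(-1 + sqrt(3)*I)/2) + C3*exp(-b*k^(1/3)*(1 + sqrt(3)*I)/2)


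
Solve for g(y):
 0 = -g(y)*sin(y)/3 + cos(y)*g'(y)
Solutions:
 g(y) = C1/cos(y)^(1/3)


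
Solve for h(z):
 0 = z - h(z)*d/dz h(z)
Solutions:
 h(z) = -sqrt(C1 + z^2)
 h(z) = sqrt(C1 + z^2)


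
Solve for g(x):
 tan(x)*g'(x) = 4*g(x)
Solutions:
 g(x) = C1*sin(x)^4


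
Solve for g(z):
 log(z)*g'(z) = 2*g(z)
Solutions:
 g(z) = C1*exp(2*li(z))


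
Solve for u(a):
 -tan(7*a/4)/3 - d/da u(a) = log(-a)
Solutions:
 u(a) = C1 - a*log(-a) + a + 4*log(cos(7*a/4))/21


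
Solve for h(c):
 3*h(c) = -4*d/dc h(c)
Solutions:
 h(c) = C1*exp(-3*c/4)


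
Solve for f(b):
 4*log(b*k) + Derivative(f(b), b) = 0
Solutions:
 f(b) = C1 - 4*b*log(b*k) + 4*b


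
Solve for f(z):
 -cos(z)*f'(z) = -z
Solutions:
 f(z) = C1 + Integral(z/cos(z), z)


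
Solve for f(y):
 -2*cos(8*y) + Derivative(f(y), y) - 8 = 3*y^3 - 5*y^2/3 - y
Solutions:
 f(y) = C1 + 3*y^4/4 - 5*y^3/9 - y^2/2 + 8*y + sin(8*y)/4


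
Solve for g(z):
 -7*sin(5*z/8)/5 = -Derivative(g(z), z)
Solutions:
 g(z) = C1 - 56*cos(5*z/8)/25


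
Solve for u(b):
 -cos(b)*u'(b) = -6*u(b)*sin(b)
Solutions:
 u(b) = C1/cos(b)^6


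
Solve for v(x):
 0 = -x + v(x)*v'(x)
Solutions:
 v(x) = -sqrt(C1 + x^2)
 v(x) = sqrt(C1 + x^2)


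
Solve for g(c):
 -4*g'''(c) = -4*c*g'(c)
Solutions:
 g(c) = C1 + Integral(C2*airyai(c) + C3*airybi(c), c)


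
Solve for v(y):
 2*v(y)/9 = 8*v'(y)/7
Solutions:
 v(y) = C1*exp(7*y/36)


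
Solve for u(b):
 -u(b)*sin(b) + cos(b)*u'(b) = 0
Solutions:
 u(b) = C1/cos(b)


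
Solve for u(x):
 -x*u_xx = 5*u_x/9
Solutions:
 u(x) = C1 + C2*x^(4/9)


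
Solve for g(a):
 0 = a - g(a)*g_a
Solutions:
 g(a) = -sqrt(C1 + a^2)
 g(a) = sqrt(C1 + a^2)


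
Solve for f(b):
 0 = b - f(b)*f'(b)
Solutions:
 f(b) = -sqrt(C1 + b^2)
 f(b) = sqrt(C1 + b^2)


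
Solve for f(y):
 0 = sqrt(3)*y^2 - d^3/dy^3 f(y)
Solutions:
 f(y) = C1 + C2*y + C3*y^2 + sqrt(3)*y^5/60


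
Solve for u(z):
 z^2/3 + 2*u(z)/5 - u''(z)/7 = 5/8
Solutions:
 u(z) = C1*exp(-sqrt(70)*z/5) + C2*exp(sqrt(70)*z/5) - 5*z^2/6 + 325/336


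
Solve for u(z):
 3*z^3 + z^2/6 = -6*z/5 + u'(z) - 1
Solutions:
 u(z) = C1 + 3*z^4/4 + z^3/18 + 3*z^2/5 + z


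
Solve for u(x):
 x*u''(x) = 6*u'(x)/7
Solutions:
 u(x) = C1 + C2*x^(13/7)


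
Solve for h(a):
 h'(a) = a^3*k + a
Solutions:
 h(a) = C1 + a^4*k/4 + a^2/2


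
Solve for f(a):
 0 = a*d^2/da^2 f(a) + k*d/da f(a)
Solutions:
 f(a) = C1 + a^(1 - re(k))*(C2*sin(log(a)*Abs(im(k))) + C3*cos(log(a)*im(k)))


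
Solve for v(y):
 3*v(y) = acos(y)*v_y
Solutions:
 v(y) = C1*exp(3*Integral(1/acos(y), y))


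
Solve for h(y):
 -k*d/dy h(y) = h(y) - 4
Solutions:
 h(y) = C1*exp(-y/k) + 4


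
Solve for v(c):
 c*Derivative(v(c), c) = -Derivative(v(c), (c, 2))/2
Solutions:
 v(c) = C1 + C2*erf(c)


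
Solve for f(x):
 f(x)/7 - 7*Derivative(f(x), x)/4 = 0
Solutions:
 f(x) = C1*exp(4*x/49)


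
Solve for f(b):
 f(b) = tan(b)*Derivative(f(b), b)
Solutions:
 f(b) = C1*sin(b)


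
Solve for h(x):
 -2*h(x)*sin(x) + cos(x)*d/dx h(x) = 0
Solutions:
 h(x) = C1/cos(x)^2


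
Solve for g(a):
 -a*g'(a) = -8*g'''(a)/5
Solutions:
 g(a) = C1 + Integral(C2*airyai(5^(1/3)*a/2) + C3*airybi(5^(1/3)*a/2), a)


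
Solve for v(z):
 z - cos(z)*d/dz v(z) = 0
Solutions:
 v(z) = C1 + Integral(z/cos(z), z)


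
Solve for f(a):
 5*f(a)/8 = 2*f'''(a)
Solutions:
 f(a) = C3*exp(2^(2/3)*5^(1/3)*a/4) + (C1*sin(2^(2/3)*sqrt(3)*5^(1/3)*a/8) + C2*cos(2^(2/3)*sqrt(3)*5^(1/3)*a/8))*exp(-2^(2/3)*5^(1/3)*a/8)


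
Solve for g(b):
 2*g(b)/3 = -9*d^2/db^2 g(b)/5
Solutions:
 g(b) = C1*sin(sqrt(30)*b/9) + C2*cos(sqrt(30)*b/9)


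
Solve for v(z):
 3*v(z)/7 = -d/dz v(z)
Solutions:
 v(z) = C1*exp(-3*z/7)


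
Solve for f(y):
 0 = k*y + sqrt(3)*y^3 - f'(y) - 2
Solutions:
 f(y) = C1 + k*y^2/2 + sqrt(3)*y^4/4 - 2*y


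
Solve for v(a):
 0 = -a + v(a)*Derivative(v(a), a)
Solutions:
 v(a) = -sqrt(C1 + a^2)
 v(a) = sqrt(C1 + a^2)


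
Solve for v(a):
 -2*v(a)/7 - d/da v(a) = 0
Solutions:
 v(a) = C1*exp(-2*a/7)


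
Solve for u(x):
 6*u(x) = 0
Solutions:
 u(x) = 0


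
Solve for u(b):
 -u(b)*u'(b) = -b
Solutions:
 u(b) = -sqrt(C1 + b^2)
 u(b) = sqrt(C1 + b^2)


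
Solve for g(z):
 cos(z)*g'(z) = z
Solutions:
 g(z) = C1 + Integral(z/cos(z), z)


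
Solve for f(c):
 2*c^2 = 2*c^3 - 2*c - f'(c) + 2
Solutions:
 f(c) = C1 + c^4/2 - 2*c^3/3 - c^2 + 2*c


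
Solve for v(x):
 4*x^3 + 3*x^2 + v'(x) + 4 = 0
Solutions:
 v(x) = C1 - x^4 - x^3 - 4*x


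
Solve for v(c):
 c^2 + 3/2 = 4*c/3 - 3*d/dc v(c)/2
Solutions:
 v(c) = C1 - 2*c^3/9 + 4*c^2/9 - c


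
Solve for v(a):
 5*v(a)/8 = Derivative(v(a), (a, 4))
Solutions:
 v(a) = C1*exp(-10^(1/4)*a/2) + C2*exp(10^(1/4)*a/2) + C3*sin(10^(1/4)*a/2) + C4*cos(10^(1/4)*a/2)


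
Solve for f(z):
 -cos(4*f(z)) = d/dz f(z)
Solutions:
 f(z) = -asin((C1 + exp(8*z))/(C1 - exp(8*z)))/4 + pi/4
 f(z) = asin((C1 + exp(8*z))/(C1 - exp(8*z)))/4


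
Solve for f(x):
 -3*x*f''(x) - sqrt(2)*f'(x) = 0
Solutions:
 f(x) = C1 + C2*x^(1 - sqrt(2)/3)


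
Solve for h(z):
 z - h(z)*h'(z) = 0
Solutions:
 h(z) = -sqrt(C1 + z^2)
 h(z) = sqrt(C1 + z^2)


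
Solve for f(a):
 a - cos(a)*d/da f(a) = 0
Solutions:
 f(a) = C1 + Integral(a/cos(a), a)


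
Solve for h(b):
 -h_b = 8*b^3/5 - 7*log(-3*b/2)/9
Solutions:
 h(b) = C1 - 2*b^4/5 + 7*b*log(-b)/9 + 7*b*(-1 - log(2) + log(3))/9


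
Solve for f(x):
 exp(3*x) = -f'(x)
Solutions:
 f(x) = C1 - exp(3*x)/3


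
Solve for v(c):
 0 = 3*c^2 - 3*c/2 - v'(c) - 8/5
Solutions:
 v(c) = C1 + c^3 - 3*c^2/4 - 8*c/5


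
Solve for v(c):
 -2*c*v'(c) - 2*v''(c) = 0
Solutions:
 v(c) = C1 + C2*erf(sqrt(2)*c/2)


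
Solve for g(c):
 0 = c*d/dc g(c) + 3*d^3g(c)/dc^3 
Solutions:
 g(c) = C1 + Integral(C2*airyai(-3^(2/3)*c/3) + C3*airybi(-3^(2/3)*c/3), c)


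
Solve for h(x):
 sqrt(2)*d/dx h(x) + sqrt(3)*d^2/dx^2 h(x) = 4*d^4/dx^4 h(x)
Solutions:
 h(x) = C1 + C2*exp(-x*(3^(5/6)/(sqrt(18 - sqrt(3)) + 3*sqrt(2))^(1/3) + 3^(2/3)*(sqrt(18 - sqrt(3)) + 3*sqrt(2))^(1/3))/12)*sin(x*(-3^(1/6)*(sqrt(18 - sqrt(3)) + 3*sqrt(2))^(1/3) + 3^(1/3)/(sqrt(18 - sqrt(3)) + 3*sqrt(2))^(1/3))/4) + C3*exp(-x*(3^(5/6)/(sqrt(18 - sqrt(3)) + 3*sqrt(2))^(1/3) + 3^(2/3)*(sqrt(18 - sqrt(3)) + 3*sqrt(2))^(1/3))/12)*cos(x*(-3^(1/6)*(sqrt(18 - sqrt(3)) + 3*sqrt(2))^(1/3) + 3^(1/3)/(sqrt(18 - sqrt(3)) + 3*sqrt(2))^(1/3))/4) + C4*exp(x*(3^(5/6)/(sqrt(18 - sqrt(3)) + 3*sqrt(2))^(1/3) + 3^(2/3)*(sqrt(18 - sqrt(3)) + 3*sqrt(2))^(1/3))/6)


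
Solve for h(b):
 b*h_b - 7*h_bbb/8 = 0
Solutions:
 h(b) = C1 + Integral(C2*airyai(2*7^(2/3)*b/7) + C3*airybi(2*7^(2/3)*b/7), b)


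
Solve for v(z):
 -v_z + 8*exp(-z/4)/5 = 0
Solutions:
 v(z) = C1 - 32*exp(-z/4)/5


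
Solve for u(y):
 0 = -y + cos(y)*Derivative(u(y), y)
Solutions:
 u(y) = C1 + Integral(y/cos(y), y)


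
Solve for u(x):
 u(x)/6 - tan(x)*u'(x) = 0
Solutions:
 u(x) = C1*sin(x)^(1/6)


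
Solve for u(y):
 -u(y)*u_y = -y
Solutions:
 u(y) = -sqrt(C1 + y^2)
 u(y) = sqrt(C1 + y^2)


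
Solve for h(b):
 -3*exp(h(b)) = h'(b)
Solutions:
 h(b) = log(1/(C1 + 3*b))


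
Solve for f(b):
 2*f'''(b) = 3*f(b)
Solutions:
 f(b) = C3*exp(2^(2/3)*3^(1/3)*b/2) + (C1*sin(2^(2/3)*3^(5/6)*b/4) + C2*cos(2^(2/3)*3^(5/6)*b/4))*exp(-2^(2/3)*3^(1/3)*b/4)


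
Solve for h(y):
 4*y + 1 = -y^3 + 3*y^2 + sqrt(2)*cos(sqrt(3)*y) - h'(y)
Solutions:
 h(y) = C1 - y^4/4 + y^3 - 2*y^2 - y + sqrt(6)*sin(sqrt(3)*y)/3


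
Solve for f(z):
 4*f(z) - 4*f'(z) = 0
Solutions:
 f(z) = C1*exp(z)


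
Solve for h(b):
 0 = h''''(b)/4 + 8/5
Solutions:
 h(b) = C1 + C2*b + C3*b^2 + C4*b^3 - 4*b^4/15


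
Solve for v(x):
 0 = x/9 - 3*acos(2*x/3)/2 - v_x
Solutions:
 v(x) = C1 + x^2/18 - 3*x*acos(2*x/3)/2 + 3*sqrt(9 - 4*x^2)/4


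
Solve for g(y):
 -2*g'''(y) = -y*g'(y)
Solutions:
 g(y) = C1 + Integral(C2*airyai(2^(2/3)*y/2) + C3*airybi(2^(2/3)*y/2), y)


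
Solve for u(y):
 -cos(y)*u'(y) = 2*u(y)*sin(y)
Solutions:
 u(y) = C1*cos(y)^2


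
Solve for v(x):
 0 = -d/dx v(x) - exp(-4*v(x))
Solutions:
 v(x) = log(-I*(C1 - 4*x)^(1/4))
 v(x) = log(I*(C1 - 4*x)^(1/4))
 v(x) = log(-(C1 - 4*x)^(1/4))
 v(x) = log(C1 - 4*x)/4


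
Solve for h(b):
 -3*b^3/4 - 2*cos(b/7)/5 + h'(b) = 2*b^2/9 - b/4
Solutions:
 h(b) = C1 + 3*b^4/16 + 2*b^3/27 - b^2/8 + 14*sin(b/7)/5


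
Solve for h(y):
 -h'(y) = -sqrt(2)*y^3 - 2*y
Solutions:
 h(y) = C1 + sqrt(2)*y^4/4 + y^2


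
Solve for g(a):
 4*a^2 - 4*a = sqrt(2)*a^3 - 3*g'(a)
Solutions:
 g(a) = C1 + sqrt(2)*a^4/12 - 4*a^3/9 + 2*a^2/3


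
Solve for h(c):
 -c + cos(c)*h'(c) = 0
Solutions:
 h(c) = C1 + Integral(c/cos(c), c)


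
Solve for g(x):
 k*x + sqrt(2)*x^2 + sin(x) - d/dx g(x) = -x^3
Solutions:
 g(x) = C1 + k*x^2/2 + x^4/4 + sqrt(2)*x^3/3 - cos(x)


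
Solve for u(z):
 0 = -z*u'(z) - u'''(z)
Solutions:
 u(z) = C1 + Integral(C2*airyai(-z) + C3*airybi(-z), z)


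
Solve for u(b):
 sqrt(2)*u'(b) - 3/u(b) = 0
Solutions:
 u(b) = -sqrt(C1 + 3*sqrt(2)*b)
 u(b) = sqrt(C1 + 3*sqrt(2)*b)


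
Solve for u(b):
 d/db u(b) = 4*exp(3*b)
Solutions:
 u(b) = C1 + 4*exp(3*b)/3


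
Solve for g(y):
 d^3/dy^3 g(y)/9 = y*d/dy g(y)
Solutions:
 g(y) = C1 + Integral(C2*airyai(3^(2/3)*y) + C3*airybi(3^(2/3)*y), y)


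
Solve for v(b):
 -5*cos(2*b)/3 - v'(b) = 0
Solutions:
 v(b) = C1 - 5*sin(2*b)/6


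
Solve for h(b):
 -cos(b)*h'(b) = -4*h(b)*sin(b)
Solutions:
 h(b) = C1/cos(b)^4


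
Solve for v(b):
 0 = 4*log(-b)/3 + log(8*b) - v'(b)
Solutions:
 v(b) = C1 + 7*b*log(b)/3 + b*(-7/3 + 3*log(2) + 4*I*pi/3)


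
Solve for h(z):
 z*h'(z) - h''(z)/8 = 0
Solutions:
 h(z) = C1 + C2*erfi(2*z)


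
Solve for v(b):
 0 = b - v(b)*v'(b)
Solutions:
 v(b) = -sqrt(C1 + b^2)
 v(b) = sqrt(C1 + b^2)


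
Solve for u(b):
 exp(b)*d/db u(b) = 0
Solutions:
 u(b) = C1


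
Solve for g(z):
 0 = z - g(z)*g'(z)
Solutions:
 g(z) = -sqrt(C1 + z^2)
 g(z) = sqrt(C1 + z^2)


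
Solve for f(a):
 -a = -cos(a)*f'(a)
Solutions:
 f(a) = C1 + Integral(a/cos(a), a)


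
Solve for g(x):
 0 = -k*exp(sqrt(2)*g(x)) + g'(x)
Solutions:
 g(x) = sqrt(2)*(2*log(-1/(C1 + k*x)) - log(2))/4


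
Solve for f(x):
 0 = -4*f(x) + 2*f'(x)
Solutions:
 f(x) = C1*exp(2*x)


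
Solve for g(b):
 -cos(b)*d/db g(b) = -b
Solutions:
 g(b) = C1 + Integral(b/cos(b), b)


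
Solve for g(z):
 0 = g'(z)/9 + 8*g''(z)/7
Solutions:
 g(z) = C1 + C2*exp(-7*z/72)


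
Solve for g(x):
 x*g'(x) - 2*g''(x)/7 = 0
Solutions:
 g(x) = C1 + C2*erfi(sqrt(7)*x/2)


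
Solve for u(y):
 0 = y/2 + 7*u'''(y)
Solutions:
 u(y) = C1 + C2*y + C3*y^2 - y^4/336


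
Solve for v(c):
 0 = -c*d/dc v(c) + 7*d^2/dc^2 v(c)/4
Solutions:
 v(c) = C1 + C2*erfi(sqrt(14)*c/7)


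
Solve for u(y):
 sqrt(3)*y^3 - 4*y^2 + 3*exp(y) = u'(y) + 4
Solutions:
 u(y) = C1 + sqrt(3)*y^4/4 - 4*y^3/3 - 4*y + 3*exp(y)


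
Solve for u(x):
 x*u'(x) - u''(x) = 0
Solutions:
 u(x) = C1 + C2*erfi(sqrt(2)*x/2)


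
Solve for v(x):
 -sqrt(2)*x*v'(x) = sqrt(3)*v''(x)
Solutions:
 v(x) = C1 + C2*erf(6^(3/4)*x/6)


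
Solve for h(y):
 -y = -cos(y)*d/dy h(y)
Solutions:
 h(y) = C1 + Integral(y/cos(y), y)


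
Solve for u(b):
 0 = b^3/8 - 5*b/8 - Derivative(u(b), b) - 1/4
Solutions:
 u(b) = C1 + b^4/32 - 5*b^2/16 - b/4


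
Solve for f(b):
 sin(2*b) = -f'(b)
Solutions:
 f(b) = C1 + cos(2*b)/2


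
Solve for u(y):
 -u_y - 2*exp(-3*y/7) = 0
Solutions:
 u(y) = C1 + 14*exp(-3*y/7)/3


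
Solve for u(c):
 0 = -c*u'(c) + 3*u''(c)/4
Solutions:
 u(c) = C1 + C2*erfi(sqrt(6)*c/3)


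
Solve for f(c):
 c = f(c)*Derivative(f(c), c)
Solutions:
 f(c) = -sqrt(C1 + c^2)
 f(c) = sqrt(C1 + c^2)


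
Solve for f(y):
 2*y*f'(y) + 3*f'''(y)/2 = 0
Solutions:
 f(y) = C1 + Integral(C2*airyai(-6^(2/3)*y/3) + C3*airybi(-6^(2/3)*y/3), y)


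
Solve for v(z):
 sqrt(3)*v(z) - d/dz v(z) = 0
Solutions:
 v(z) = C1*exp(sqrt(3)*z)


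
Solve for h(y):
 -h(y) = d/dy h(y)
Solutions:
 h(y) = C1*exp(-y)


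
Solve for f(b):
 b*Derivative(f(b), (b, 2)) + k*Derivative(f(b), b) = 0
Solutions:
 f(b) = C1 + b^(1 - re(k))*(C2*sin(log(b)*Abs(im(k))) + C3*cos(log(b)*im(k)))


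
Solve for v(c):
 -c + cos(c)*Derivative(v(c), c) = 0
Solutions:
 v(c) = C1 + Integral(c/cos(c), c)


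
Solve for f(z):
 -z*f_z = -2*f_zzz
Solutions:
 f(z) = C1 + Integral(C2*airyai(2^(2/3)*z/2) + C3*airybi(2^(2/3)*z/2), z)


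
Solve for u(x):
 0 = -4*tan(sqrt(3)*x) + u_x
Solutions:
 u(x) = C1 - 4*sqrt(3)*log(cos(sqrt(3)*x))/3


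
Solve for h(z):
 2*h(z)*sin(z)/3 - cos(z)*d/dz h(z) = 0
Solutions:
 h(z) = C1/cos(z)^(2/3)


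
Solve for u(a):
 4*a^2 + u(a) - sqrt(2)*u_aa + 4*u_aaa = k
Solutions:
 u(a) = C1*exp(a*(2^(2/3)/(-sqrt(2) + sqrt(-2 + (108 - sqrt(2))^2) + 108)^(1/3) + 2*sqrt(2) + 2^(1/3)*(-sqrt(2) + sqrt(-2 + (108 - sqrt(2))^2) + 108)^(1/3))/24)*sin(2^(1/3)*sqrt(3)*a*(-(-sqrt(2) + sqrt(-2 + (108 - sqrt(2))^2) + 108)^(1/3) + 2^(1/3)/(-sqrt(2) + sqrt(-2 + (108 - sqrt(2))^2) + 108)^(1/3))/24) + C2*exp(a*(2^(2/3)/(-sqrt(2) + sqrt(-2 + (108 - sqrt(2))^2) + 108)^(1/3) + 2*sqrt(2) + 2^(1/3)*(-sqrt(2) + sqrt(-2 + (108 - sqrt(2))^2) + 108)^(1/3))/24)*cos(2^(1/3)*sqrt(3)*a*(-(-sqrt(2) + sqrt(-2 + (108 - sqrt(2))^2) + 108)^(1/3) + 2^(1/3)/(-sqrt(2) + sqrt(-2 + (108 - sqrt(2))^2) + 108)^(1/3))/24) + C3*exp(a*(-2^(1/3)*(-sqrt(2) + sqrt(-2 + (108 - sqrt(2))^2) + 108)^(1/3) - 2^(2/3)/(-sqrt(2) + sqrt(-2 + (108 - sqrt(2))^2) + 108)^(1/3) + sqrt(2))/12) - 4*a^2 + k - 8*sqrt(2)


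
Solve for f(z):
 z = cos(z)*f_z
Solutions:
 f(z) = C1 + Integral(z/cos(z), z)


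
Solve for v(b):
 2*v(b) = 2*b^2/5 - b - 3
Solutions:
 v(b) = b^2/5 - b/2 - 3/2


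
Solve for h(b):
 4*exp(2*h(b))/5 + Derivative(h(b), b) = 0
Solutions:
 h(b) = log(-sqrt(1/(C1 + 4*b))) - log(2) + log(10)/2
 h(b) = log(1/(C1 + 4*b))/2 - log(2) + log(10)/2


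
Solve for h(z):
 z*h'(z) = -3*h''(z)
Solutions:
 h(z) = C1 + C2*erf(sqrt(6)*z/6)


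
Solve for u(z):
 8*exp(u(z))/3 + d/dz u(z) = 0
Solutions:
 u(z) = log(1/(C1 + 8*z)) + log(3)


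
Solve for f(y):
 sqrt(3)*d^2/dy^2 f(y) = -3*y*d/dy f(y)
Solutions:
 f(y) = C1 + C2*erf(sqrt(2)*3^(1/4)*y/2)


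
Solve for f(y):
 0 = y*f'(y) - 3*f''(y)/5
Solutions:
 f(y) = C1 + C2*erfi(sqrt(30)*y/6)


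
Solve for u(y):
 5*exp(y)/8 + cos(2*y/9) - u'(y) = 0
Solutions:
 u(y) = C1 + 5*exp(y)/8 + 9*sin(2*y/9)/2


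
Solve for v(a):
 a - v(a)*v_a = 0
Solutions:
 v(a) = -sqrt(C1 + a^2)
 v(a) = sqrt(C1 + a^2)


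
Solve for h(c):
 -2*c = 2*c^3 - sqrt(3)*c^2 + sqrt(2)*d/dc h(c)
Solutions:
 h(c) = C1 - sqrt(2)*c^4/4 + sqrt(6)*c^3/6 - sqrt(2)*c^2/2


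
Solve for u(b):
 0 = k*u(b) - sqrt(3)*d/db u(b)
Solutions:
 u(b) = C1*exp(sqrt(3)*b*k/3)


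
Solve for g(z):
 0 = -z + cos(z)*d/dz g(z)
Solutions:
 g(z) = C1 + Integral(z/cos(z), z)


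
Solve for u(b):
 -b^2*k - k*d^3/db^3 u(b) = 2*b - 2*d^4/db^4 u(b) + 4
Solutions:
 u(b) = C1 + C2*b + C3*b^2 + C4*exp(b*k/2) - b^5/60 - b^4/(4*k) + b^3*(-2/3 - 2/k)/k


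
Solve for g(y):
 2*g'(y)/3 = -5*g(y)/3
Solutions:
 g(y) = C1*exp(-5*y/2)


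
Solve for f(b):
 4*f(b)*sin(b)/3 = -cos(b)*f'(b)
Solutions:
 f(b) = C1*cos(b)^(4/3)


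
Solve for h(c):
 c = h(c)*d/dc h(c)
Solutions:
 h(c) = -sqrt(C1 + c^2)
 h(c) = sqrt(C1 + c^2)


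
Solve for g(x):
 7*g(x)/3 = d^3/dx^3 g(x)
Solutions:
 g(x) = C3*exp(3^(2/3)*7^(1/3)*x/3) + (C1*sin(3^(1/6)*7^(1/3)*x/2) + C2*cos(3^(1/6)*7^(1/3)*x/2))*exp(-3^(2/3)*7^(1/3)*x/6)


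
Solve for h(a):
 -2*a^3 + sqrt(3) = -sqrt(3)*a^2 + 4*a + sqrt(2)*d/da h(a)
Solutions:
 h(a) = C1 - sqrt(2)*a^4/4 + sqrt(6)*a^3/6 - sqrt(2)*a^2 + sqrt(6)*a/2


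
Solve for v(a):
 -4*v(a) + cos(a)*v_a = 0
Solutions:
 v(a) = C1*(sin(a)^2 + 2*sin(a) + 1)/(sin(a)^2 - 2*sin(a) + 1)


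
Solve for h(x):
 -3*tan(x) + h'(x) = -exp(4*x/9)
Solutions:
 h(x) = C1 - 9*exp(4*x/9)/4 - 3*log(cos(x))


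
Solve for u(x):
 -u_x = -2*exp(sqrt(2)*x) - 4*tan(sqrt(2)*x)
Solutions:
 u(x) = C1 + sqrt(2)*exp(sqrt(2)*x) - 2*sqrt(2)*log(cos(sqrt(2)*x))


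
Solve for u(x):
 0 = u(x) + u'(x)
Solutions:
 u(x) = C1*exp(-x)


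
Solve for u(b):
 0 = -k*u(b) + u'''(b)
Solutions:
 u(b) = C1*exp(b*k^(1/3)) + C2*exp(b*k^(1/3)*(-1 + sqrt(3)*I)/2) + C3*exp(-b*k^(1/3)*(1 + sqrt(3)*I)/2)


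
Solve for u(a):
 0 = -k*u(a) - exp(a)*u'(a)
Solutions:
 u(a) = C1*exp(k*exp(-a))


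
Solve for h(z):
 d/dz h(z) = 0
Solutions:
 h(z) = C1


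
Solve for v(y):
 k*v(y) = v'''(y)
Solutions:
 v(y) = C1*exp(k^(1/3)*y) + C2*exp(k^(1/3)*y*(-1 + sqrt(3)*I)/2) + C3*exp(-k^(1/3)*y*(1 + sqrt(3)*I)/2)


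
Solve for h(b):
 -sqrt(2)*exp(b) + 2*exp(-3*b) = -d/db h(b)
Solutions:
 h(b) = C1 + sqrt(2)*exp(b) + 2*exp(-3*b)/3


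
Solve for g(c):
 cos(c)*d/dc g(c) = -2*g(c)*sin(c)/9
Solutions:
 g(c) = C1*cos(c)^(2/9)


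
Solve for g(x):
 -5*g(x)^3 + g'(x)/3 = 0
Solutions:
 g(x) = -sqrt(2)*sqrt(-1/(C1 + 15*x))/2
 g(x) = sqrt(2)*sqrt(-1/(C1 + 15*x))/2


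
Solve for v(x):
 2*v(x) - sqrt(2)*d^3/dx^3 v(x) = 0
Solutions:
 v(x) = C3*exp(2^(1/6)*x) + (C1*sin(2^(1/6)*sqrt(3)*x/2) + C2*cos(2^(1/6)*sqrt(3)*x/2))*exp(-2^(1/6)*x/2)


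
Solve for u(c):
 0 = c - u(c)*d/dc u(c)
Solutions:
 u(c) = -sqrt(C1 + c^2)
 u(c) = sqrt(C1 + c^2)


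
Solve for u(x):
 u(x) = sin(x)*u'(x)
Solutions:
 u(x) = C1*sqrt(cos(x) - 1)/sqrt(cos(x) + 1)


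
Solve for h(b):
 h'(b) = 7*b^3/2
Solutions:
 h(b) = C1 + 7*b^4/8


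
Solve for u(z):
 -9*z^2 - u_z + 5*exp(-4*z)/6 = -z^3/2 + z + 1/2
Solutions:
 u(z) = C1 + z^4/8 - 3*z^3 - z^2/2 - z/2 - 5*exp(-4*z)/24


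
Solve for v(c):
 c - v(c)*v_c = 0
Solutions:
 v(c) = -sqrt(C1 + c^2)
 v(c) = sqrt(C1 + c^2)


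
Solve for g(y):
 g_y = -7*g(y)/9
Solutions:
 g(y) = C1*exp(-7*y/9)


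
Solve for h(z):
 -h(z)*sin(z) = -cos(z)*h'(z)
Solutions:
 h(z) = C1/cos(z)


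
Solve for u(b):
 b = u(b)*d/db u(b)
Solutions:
 u(b) = -sqrt(C1 + b^2)
 u(b) = sqrt(C1 + b^2)


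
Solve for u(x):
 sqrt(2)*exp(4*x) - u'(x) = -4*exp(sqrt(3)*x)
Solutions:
 u(x) = C1 + sqrt(2)*exp(4*x)/4 + 4*sqrt(3)*exp(sqrt(3)*x)/3


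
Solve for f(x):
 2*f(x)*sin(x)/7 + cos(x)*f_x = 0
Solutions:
 f(x) = C1*cos(x)^(2/7)


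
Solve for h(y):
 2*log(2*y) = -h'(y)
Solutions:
 h(y) = C1 - 2*y*log(y) - y*log(4) + 2*y


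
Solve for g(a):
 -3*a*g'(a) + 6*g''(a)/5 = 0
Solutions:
 g(a) = C1 + C2*erfi(sqrt(5)*a/2)


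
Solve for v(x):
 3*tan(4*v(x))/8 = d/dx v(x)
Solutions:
 v(x) = -asin(C1*exp(3*x/2))/4 + pi/4
 v(x) = asin(C1*exp(3*x/2))/4


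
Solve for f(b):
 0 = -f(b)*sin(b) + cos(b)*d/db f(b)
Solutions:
 f(b) = C1/cos(b)


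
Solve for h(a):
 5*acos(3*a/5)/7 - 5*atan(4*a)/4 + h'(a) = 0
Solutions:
 h(a) = C1 - 5*a*acos(3*a/5)/7 + 5*a*atan(4*a)/4 + 5*sqrt(25 - 9*a^2)/21 - 5*log(16*a^2 + 1)/32


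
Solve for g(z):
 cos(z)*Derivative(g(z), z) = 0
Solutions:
 g(z) = C1


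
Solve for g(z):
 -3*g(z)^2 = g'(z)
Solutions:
 g(z) = 1/(C1 + 3*z)


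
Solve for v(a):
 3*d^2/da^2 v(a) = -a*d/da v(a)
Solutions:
 v(a) = C1 + C2*erf(sqrt(6)*a/6)


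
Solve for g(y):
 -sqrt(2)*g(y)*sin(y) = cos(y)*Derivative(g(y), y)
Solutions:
 g(y) = C1*cos(y)^(sqrt(2))


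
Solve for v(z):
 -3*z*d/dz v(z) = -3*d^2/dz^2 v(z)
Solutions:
 v(z) = C1 + C2*erfi(sqrt(2)*z/2)


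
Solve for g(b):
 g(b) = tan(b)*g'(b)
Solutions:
 g(b) = C1*sin(b)


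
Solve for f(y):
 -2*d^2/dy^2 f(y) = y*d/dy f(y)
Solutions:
 f(y) = C1 + C2*erf(y/2)


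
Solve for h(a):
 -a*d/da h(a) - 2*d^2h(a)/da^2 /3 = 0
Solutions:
 h(a) = C1 + C2*erf(sqrt(3)*a/2)


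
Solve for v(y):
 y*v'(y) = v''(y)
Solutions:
 v(y) = C1 + C2*erfi(sqrt(2)*y/2)


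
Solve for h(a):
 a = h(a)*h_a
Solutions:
 h(a) = -sqrt(C1 + a^2)
 h(a) = sqrt(C1 + a^2)


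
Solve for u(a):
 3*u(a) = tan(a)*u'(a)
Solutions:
 u(a) = C1*sin(a)^3


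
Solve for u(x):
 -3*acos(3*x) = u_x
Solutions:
 u(x) = C1 - 3*x*acos(3*x) + sqrt(1 - 9*x^2)


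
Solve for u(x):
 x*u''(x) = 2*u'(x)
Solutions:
 u(x) = C1 + C2*x^3


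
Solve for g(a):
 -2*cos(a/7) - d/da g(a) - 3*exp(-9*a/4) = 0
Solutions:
 g(a) = C1 - 14*sin(a/7) + 4*exp(-9*a/4)/3


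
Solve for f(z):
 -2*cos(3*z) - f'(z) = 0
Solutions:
 f(z) = C1 - 2*sin(3*z)/3


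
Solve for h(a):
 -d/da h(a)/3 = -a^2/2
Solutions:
 h(a) = C1 + a^3/2


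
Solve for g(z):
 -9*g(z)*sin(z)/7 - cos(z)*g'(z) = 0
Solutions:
 g(z) = C1*cos(z)^(9/7)


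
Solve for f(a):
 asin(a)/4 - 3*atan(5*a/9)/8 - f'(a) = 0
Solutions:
 f(a) = C1 + a*asin(a)/4 - 3*a*atan(5*a/9)/8 + sqrt(1 - a^2)/4 + 27*log(25*a^2 + 81)/80


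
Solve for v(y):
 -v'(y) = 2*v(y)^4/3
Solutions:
 v(y) = (-1 - sqrt(3)*I)*(1/(C1 + 2*y))^(1/3)/2
 v(y) = (-1 + sqrt(3)*I)*(1/(C1 + 2*y))^(1/3)/2
 v(y) = (1/(C1 + 2*y))^(1/3)


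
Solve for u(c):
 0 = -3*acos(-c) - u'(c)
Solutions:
 u(c) = C1 - 3*c*acos(-c) - 3*sqrt(1 - c^2)


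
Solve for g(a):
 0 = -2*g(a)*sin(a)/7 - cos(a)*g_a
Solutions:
 g(a) = C1*cos(a)^(2/7)


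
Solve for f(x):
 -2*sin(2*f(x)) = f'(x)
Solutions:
 f(x) = pi - acos((-C1 - exp(8*x))/(C1 - exp(8*x)))/2
 f(x) = acos((-C1 - exp(8*x))/(C1 - exp(8*x)))/2


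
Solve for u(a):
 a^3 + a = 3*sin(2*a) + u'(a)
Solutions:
 u(a) = C1 + a^4/4 + a^2/2 + 3*cos(2*a)/2


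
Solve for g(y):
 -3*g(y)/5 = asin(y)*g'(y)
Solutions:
 g(y) = C1*exp(-3*Integral(1/asin(y), y)/5)


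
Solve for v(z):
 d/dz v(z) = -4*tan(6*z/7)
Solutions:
 v(z) = C1 + 14*log(cos(6*z/7))/3


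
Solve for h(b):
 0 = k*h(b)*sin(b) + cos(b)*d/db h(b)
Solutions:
 h(b) = C1*exp(k*log(cos(b)))


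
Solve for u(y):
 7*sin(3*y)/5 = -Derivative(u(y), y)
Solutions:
 u(y) = C1 + 7*cos(3*y)/15


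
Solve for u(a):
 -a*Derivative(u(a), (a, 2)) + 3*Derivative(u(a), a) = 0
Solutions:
 u(a) = C1 + C2*a^4


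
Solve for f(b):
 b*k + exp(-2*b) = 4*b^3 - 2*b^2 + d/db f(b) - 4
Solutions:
 f(b) = C1 - b^4 + 2*b^3/3 + b^2*k/2 + 4*b - exp(-2*b)/2


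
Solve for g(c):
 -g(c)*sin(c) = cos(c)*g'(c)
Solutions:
 g(c) = C1*cos(c)


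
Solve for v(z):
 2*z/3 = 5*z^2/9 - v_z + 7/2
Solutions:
 v(z) = C1 + 5*z^3/27 - z^2/3 + 7*z/2


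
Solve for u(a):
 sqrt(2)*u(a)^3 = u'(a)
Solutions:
 u(a) = -sqrt(2)*sqrt(-1/(C1 + sqrt(2)*a))/2
 u(a) = sqrt(2)*sqrt(-1/(C1 + sqrt(2)*a))/2


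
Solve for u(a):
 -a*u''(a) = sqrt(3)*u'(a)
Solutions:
 u(a) = C1 + C2*a^(1 - sqrt(3))


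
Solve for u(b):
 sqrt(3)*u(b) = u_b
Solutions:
 u(b) = C1*exp(sqrt(3)*b)


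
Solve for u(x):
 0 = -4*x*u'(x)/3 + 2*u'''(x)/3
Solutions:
 u(x) = C1 + Integral(C2*airyai(2^(1/3)*x) + C3*airybi(2^(1/3)*x), x)


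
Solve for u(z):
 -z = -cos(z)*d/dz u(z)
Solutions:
 u(z) = C1 + Integral(z/cos(z), z)


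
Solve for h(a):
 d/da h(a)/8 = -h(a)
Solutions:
 h(a) = C1*exp(-8*a)


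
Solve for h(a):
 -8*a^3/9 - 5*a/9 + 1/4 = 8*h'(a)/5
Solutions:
 h(a) = C1 - 5*a^4/36 - 25*a^2/144 + 5*a/32


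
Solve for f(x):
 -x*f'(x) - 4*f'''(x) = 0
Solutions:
 f(x) = C1 + Integral(C2*airyai(-2^(1/3)*x/2) + C3*airybi(-2^(1/3)*x/2), x)


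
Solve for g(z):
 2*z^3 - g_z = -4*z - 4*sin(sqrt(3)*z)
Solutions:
 g(z) = C1 + z^4/2 + 2*z^2 - 4*sqrt(3)*cos(sqrt(3)*z)/3


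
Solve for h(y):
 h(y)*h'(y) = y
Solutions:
 h(y) = -sqrt(C1 + y^2)
 h(y) = sqrt(C1 + y^2)


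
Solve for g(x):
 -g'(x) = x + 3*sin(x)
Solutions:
 g(x) = C1 - x^2/2 + 3*cos(x)


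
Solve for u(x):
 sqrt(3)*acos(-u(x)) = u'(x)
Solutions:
 Integral(1/acos(-_y), (_y, u(x))) = C1 + sqrt(3)*x


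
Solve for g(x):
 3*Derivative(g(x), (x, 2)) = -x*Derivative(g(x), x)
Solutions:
 g(x) = C1 + C2*erf(sqrt(6)*x/6)


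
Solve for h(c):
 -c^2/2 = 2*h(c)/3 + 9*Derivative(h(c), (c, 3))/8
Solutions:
 h(c) = C3*exp(-2*2^(1/3)*c/3) - 3*c^2/4 + (C1*sin(2^(1/3)*sqrt(3)*c/3) + C2*cos(2^(1/3)*sqrt(3)*c/3))*exp(2^(1/3)*c/3)


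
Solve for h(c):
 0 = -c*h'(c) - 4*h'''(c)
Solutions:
 h(c) = C1 + Integral(C2*airyai(-2^(1/3)*c/2) + C3*airybi(-2^(1/3)*c/2), c)


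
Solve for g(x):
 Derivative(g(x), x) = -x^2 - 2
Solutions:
 g(x) = C1 - x^3/3 - 2*x


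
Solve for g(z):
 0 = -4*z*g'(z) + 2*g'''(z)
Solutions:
 g(z) = C1 + Integral(C2*airyai(2^(1/3)*z) + C3*airybi(2^(1/3)*z), z)


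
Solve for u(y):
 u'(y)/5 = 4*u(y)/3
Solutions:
 u(y) = C1*exp(20*y/3)


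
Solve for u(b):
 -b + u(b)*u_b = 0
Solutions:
 u(b) = -sqrt(C1 + b^2)
 u(b) = sqrt(C1 + b^2)


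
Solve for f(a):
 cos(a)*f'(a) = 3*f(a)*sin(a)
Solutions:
 f(a) = C1/cos(a)^3


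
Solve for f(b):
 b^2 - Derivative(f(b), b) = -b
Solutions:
 f(b) = C1 + b^3/3 + b^2/2


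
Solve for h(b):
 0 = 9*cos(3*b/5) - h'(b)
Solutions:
 h(b) = C1 + 15*sin(3*b/5)


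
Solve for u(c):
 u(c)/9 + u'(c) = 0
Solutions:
 u(c) = C1*exp(-c/9)


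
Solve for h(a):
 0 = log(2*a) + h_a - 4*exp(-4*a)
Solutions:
 h(a) = C1 - a*log(a) + a*(1 - log(2)) - exp(-4*a)


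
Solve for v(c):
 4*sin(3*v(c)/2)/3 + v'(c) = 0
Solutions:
 v(c) = -2*acos((-C1 - exp(4*c))/(C1 - exp(4*c)))/3 + 4*pi/3
 v(c) = 2*acos((-C1 - exp(4*c))/(C1 - exp(4*c)))/3


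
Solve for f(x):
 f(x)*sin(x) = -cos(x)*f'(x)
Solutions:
 f(x) = C1*cos(x)


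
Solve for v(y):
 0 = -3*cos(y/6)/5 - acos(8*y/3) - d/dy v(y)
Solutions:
 v(y) = C1 - y*acos(8*y/3) + sqrt(9 - 64*y^2)/8 - 18*sin(y/6)/5


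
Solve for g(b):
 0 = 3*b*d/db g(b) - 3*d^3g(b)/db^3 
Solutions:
 g(b) = C1 + Integral(C2*airyai(b) + C3*airybi(b), b)


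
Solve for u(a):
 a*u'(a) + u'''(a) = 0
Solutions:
 u(a) = C1 + Integral(C2*airyai(-a) + C3*airybi(-a), a)


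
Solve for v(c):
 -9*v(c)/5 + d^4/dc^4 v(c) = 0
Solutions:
 v(c) = C1*exp(-sqrt(3)*5^(3/4)*c/5) + C2*exp(sqrt(3)*5^(3/4)*c/5) + C3*sin(sqrt(3)*5^(3/4)*c/5) + C4*cos(sqrt(3)*5^(3/4)*c/5)


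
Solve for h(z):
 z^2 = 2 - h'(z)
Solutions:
 h(z) = C1 - z^3/3 + 2*z


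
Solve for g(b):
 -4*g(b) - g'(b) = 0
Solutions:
 g(b) = C1*exp(-4*b)


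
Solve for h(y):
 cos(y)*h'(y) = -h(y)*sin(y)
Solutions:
 h(y) = C1*cos(y)


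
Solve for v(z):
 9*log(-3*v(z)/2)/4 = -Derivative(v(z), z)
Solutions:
 4*Integral(1/(log(-_y) - log(2) + log(3)), (_y, v(z)))/9 = C1 - z


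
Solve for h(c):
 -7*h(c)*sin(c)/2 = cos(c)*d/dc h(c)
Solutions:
 h(c) = C1*cos(c)^(7/2)


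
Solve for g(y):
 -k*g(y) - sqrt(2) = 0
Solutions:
 g(y) = -sqrt(2)/k


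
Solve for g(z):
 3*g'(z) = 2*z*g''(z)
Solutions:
 g(z) = C1 + C2*z^(5/2)


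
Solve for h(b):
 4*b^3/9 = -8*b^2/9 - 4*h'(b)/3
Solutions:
 h(b) = C1 - b^4/12 - 2*b^3/9


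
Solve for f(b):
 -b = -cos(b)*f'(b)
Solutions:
 f(b) = C1 + Integral(b/cos(b), b)


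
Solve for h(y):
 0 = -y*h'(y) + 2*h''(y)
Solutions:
 h(y) = C1 + C2*erfi(y/2)


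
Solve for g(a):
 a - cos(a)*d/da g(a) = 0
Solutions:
 g(a) = C1 + Integral(a/cos(a), a)


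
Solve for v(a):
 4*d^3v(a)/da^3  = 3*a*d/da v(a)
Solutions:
 v(a) = C1 + Integral(C2*airyai(6^(1/3)*a/2) + C3*airybi(6^(1/3)*a/2), a)


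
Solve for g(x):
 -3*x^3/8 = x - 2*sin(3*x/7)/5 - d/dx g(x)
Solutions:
 g(x) = C1 + 3*x^4/32 + x^2/2 + 14*cos(3*x/7)/15


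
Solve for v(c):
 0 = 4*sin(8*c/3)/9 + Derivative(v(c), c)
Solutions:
 v(c) = C1 + cos(8*c/3)/6


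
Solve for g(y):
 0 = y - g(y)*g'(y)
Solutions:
 g(y) = -sqrt(C1 + y^2)
 g(y) = sqrt(C1 + y^2)


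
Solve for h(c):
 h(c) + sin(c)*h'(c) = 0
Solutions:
 h(c) = C1*sqrt(cos(c) + 1)/sqrt(cos(c) - 1)


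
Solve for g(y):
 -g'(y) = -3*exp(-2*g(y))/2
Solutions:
 g(y) = log(-sqrt(C1 + 3*y))
 g(y) = log(C1 + 3*y)/2


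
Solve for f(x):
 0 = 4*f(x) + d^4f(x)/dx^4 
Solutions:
 f(x) = (C1*sin(x) + C2*cos(x))*exp(-x) + (C3*sin(x) + C4*cos(x))*exp(x)


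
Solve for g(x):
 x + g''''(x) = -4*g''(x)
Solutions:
 g(x) = C1 + C2*x + C3*sin(2*x) + C4*cos(2*x) - x^3/24


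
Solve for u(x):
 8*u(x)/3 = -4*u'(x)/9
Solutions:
 u(x) = C1*exp(-6*x)


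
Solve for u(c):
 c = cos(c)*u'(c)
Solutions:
 u(c) = C1 + Integral(c/cos(c), c)


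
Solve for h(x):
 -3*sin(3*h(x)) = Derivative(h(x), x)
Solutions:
 h(x) = -acos((-C1 - exp(18*x))/(C1 - exp(18*x)))/3 + 2*pi/3
 h(x) = acos((-C1 - exp(18*x))/(C1 - exp(18*x)))/3


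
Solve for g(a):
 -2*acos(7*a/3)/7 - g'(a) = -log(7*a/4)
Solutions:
 g(a) = C1 + a*log(a) - 2*a*acos(7*a/3)/7 - 2*a*log(2) - a + a*log(7) + 2*sqrt(9 - 49*a^2)/49


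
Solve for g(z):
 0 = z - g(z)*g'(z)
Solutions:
 g(z) = -sqrt(C1 + z^2)
 g(z) = sqrt(C1 + z^2)


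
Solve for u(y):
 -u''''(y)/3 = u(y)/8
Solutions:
 u(y) = (C1*sin(2^(3/4)*3^(1/4)*y/4) + C2*cos(2^(3/4)*3^(1/4)*y/4))*exp(-2^(3/4)*3^(1/4)*y/4) + (C3*sin(2^(3/4)*3^(1/4)*y/4) + C4*cos(2^(3/4)*3^(1/4)*y/4))*exp(2^(3/4)*3^(1/4)*y/4)


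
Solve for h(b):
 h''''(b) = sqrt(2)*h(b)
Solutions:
 h(b) = C1*exp(-2^(1/8)*b) + C2*exp(2^(1/8)*b) + C3*sin(2^(1/8)*b) + C4*cos(2^(1/8)*b)


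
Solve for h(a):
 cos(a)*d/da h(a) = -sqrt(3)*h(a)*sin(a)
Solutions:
 h(a) = C1*cos(a)^(sqrt(3))


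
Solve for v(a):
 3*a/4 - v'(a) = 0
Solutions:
 v(a) = C1 + 3*a^2/8


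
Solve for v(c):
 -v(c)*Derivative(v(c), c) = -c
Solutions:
 v(c) = -sqrt(C1 + c^2)
 v(c) = sqrt(C1 + c^2)


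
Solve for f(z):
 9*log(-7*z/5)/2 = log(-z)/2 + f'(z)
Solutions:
 f(z) = C1 + 4*z*log(-z) + z*(-5*log(5) - 4 + log(35)/2 + 4*log(7))


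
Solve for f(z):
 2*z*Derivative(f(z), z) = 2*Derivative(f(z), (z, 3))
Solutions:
 f(z) = C1 + Integral(C2*airyai(z) + C3*airybi(z), z)


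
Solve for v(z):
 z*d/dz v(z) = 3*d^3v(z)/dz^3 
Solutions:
 v(z) = C1 + Integral(C2*airyai(3^(2/3)*z/3) + C3*airybi(3^(2/3)*z/3), z)


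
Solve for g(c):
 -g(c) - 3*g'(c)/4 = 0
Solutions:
 g(c) = C1*exp(-4*c/3)


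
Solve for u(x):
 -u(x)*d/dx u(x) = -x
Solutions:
 u(x) = -sqrt(C1 + x^2)
 u(x) = sqrt(C1 + x^2)


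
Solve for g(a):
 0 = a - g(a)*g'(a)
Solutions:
 g(a) = -sqrt(C1 + a^2)
 g(a) = sqrt(C1 + a^2)


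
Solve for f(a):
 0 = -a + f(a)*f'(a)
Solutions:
 f(a) = -sqrt(C1 + a^2)
 f(a) = sqrt(C1 + a^2)


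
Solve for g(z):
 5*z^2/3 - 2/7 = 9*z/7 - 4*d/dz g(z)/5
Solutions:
 g(z) = C1 - 25*z^3/36 + 45*z^2/56 + 5*z/14


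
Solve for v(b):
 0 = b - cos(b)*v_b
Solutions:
 v(b) = C1 + Integral(b/cos(b), b)


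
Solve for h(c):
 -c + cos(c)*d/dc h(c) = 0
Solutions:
 h(c) = C1 + Integral(c/cos(c), c)


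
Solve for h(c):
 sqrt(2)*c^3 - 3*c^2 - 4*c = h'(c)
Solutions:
 h(c) = C1 + sqrt(2)*c^4/4 - c^3 - 2*c^2


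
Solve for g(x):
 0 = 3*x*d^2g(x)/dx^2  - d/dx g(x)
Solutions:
 g(x) = C1 + C2*x^(4/3)


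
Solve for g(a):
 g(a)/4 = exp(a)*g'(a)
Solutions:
 g(a) = C1*exp(-exp(-a)/4)


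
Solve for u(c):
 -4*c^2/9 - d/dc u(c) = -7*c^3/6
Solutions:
 u(c) = C1 + 7*c^4/24 - 4*c^3/27


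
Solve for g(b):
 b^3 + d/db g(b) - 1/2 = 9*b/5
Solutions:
 g(b) = C1 - b^4/4 + 9*b^2/10 + b/2


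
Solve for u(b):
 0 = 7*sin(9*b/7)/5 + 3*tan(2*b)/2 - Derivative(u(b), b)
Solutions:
 u(b) = C1 - 3*log(cos(2*b))/4 - 49*cos(9*b/7)/45


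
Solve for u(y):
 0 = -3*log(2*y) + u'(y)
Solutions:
 u(y) = C1 + 3*y*log(y) - 3*y + y*log(8)


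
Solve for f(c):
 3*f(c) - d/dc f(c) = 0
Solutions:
 f(c) = C1*exp(3*c)


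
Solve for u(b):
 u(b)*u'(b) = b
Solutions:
 u(b) = -sqrt(C1 + b^2)
 u(b) = sqrt(C1 + b^2)


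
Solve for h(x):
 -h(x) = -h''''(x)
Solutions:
 h(x) = C1*exp(-x) + C2*exp(x) + C3*sin(x) + C4*cos(x)


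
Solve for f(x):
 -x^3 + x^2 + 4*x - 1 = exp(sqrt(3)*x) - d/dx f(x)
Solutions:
 f(x) = C1 + x^4/4 - x^3/3 - 2*x^2 + x + sqrt(3)*exp(sqrt(3)*x)/3


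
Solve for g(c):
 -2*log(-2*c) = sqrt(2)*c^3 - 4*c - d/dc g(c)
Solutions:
 g(c) = C1 + sqrt(2)*c^4/4 - 2*c^2 + 2*c*log(-c) + 2*c*(-1 + log(2))


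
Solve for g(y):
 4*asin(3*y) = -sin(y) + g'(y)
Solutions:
 g(y) = C1 + 4*y*asin(3*y) + 4*sqrt(1 - 9*y^2)/3 - cos(y)


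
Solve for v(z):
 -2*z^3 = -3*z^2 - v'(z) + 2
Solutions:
 v(z) = C1 + z^4/2 - z^3 + 2*z


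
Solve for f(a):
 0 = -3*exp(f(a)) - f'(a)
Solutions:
 f(a) = log(1/(C1 + 3*a))


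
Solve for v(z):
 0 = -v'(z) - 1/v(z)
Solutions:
 v(z) = -sqrt(C1 - 2*z)
 v(z) = sqrt(C1 - 2*z)


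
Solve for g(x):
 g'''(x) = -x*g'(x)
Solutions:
 g(x) = C1 + Integral(C2*airyai(-x) + C3*airybi(-x), x)


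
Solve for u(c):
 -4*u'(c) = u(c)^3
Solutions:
 u(c) = -sqrt(2)*sqrt(-1/(C1 - c))
 u(c) = sqrt(2)*sqrt(-1/(C1 - c))


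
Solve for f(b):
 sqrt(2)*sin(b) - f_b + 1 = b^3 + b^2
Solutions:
 f(b) = C1 - b^4/4 - b^3/3 + b - sqrt(2)*cos(b)


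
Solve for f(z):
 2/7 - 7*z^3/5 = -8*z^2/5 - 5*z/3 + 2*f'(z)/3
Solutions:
 f(z) = C1 - 21*z^4/40 + 4*z^3/5 + 5*z^2/4 + 3*z/7


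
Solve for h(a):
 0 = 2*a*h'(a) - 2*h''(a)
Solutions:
 h(a) = C1 + C2*erfi(sqrt(2)*a/2)


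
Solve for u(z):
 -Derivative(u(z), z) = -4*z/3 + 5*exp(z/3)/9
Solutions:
 u(z) = C1 + 2*z^2/3 - 5*exp(z/3)/3


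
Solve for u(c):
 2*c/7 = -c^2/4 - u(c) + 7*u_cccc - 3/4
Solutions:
 u(c) = C1*exp(-7^(3/4)*c/7) + C2*exp(7^(3/4)*c/7) + C3*sin(7^(3/4)*c/7) + C4*cos(7^(3/4)*c/7) - c^2/4 - 2*c/7 - 3/4


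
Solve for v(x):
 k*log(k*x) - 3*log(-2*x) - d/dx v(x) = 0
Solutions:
 v(x) = C1 + x*(k - 3)*log(-x) + x*(k*log(-k) - k - 3*log(2) + 3)


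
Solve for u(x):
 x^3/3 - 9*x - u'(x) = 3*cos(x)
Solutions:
 u(x) = C1 + x^4/12 - 9*x^2/2 - 3*sin(x)


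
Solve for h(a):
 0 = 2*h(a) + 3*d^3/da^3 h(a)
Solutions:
 h(a) = C3*exp(-2^(1/3)*3^(2/3)*a/3) + (C1*sin(2^(1/3)*3^(1/6)*a/2) + C2*cos(2^(1/3)*3^(1/6)*a/2))*exp(2^(1/3)*3^(2/3)*a/6)


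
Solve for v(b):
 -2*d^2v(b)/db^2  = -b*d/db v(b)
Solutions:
 v(b) = C1 + C2*erfi(b/2)


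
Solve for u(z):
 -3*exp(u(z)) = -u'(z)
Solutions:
 u(z) = log(-1/(C1 + 3*z))


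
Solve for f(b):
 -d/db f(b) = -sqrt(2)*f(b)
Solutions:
 f(b) = C1*exp(sqrt(2)*b)


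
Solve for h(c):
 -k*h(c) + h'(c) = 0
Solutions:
 h(c) = C1*exp(c*k)


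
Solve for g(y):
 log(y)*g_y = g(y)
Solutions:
 g(y) = C1*exp(li(y))


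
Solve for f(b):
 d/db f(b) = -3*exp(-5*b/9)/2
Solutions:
 f(b) = C1 + 27*exp(-5*b/9)/10


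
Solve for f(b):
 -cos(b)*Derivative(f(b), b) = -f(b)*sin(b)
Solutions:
 f(b) = C1/cos(b)


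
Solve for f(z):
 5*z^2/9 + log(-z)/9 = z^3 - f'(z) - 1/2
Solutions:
 f(z) = C1 + z^4/4 - 5*z^3/27 - z*log(-z)/9 - 7*z/18


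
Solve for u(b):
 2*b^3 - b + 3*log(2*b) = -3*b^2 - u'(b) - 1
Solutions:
 u(b) = C1 - b^4/2 - b^3 + b^2/2 - 3*b*log(b) - b*log(8) + 2*b


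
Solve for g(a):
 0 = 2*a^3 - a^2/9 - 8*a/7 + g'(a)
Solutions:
 g(a) = C1 - a^4/2 + a^3/27 + 4*a^2/7


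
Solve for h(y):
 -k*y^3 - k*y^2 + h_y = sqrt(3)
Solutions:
 h(y) = C1 + k*y^4/4 + k*y^3/3 + sqrt(3)*y


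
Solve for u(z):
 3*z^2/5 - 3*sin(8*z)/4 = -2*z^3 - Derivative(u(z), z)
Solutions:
 u(z) = C1 - z^4/2 - z^3/5 - 3*cos(8*z)/32


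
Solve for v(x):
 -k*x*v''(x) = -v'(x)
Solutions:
 v(x) = C1 + x^(((re(k) + 1)*re(k) + im(k)^2)/(re(k)^2 + im(k)^2))*(C2*sin(log(x)*Abs(im(k))/(re(k)^2 + im(k)^2)) + C3*cos(log(x)*im(k)/(re(k)^2 + im(k)^2)))


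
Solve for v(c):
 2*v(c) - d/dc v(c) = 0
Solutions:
 v(c) = C1*exp(2*c)


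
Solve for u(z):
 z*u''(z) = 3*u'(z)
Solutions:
 u(z) = C1 + C2*z^4


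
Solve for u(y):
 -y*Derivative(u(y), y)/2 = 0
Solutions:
 u(y) = C1


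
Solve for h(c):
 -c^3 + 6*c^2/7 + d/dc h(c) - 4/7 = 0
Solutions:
 h(c) = C1 + c^4/4 - 2*c^3/7 + 4*c/7


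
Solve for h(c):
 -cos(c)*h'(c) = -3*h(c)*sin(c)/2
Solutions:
 h(c) = C1/cos(c)^(3/2)


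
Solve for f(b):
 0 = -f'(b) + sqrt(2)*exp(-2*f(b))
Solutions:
 f(b) = log(-sqrt(C1 + 2*sqrt(2)*b))
 f(b) = log(C1 + 2*sqrt(2)*b)/2


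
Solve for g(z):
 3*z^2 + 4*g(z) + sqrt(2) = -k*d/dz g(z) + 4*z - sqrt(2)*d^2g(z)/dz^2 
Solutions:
 g(z) = C1*exp(sqrt(2)*z*(-k + sqrt(k^2 - 16*sqrt(2)))/4) + C2*exp(-sqrt(2)*z*(k + sqrt(k^2 - 16*sqrt(2)))/4) - 3*k^2/32 + 3*k*z/8 - k/4 - 3*z^2/4 + z + sqrt(2)/8


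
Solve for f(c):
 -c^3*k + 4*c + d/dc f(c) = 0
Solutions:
 f(c) = C1 + c^4*k/4 - 2*c^2


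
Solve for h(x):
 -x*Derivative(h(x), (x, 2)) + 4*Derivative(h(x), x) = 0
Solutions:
 h(x) = C1 + C2*x^5


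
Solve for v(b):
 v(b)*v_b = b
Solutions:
 v(b) = -sqrt(C1 + b^2)
 v(b) = sqrt(C1 + b^2)


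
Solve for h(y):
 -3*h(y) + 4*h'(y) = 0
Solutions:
 h(y) = C1*exp(3*y/4)


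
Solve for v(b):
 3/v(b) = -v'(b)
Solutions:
 v(b) = -sqrt(C1 - 6*b)
 v(b) = sqrt(C1 - 6*b)


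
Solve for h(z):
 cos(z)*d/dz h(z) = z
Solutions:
 h(z) = C1 + Integral(z/cos(z), z)


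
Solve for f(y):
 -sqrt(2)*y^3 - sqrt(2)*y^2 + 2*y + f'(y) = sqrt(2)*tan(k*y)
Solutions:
 f(y) = C1 + sqrt(2)*y^4/4 + sqrt(2)*y^3/3 - y^2 + sqrt(2)*Piecewise((-log(cos(k*y))/k, Ne(k, 0)), (0, True))
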